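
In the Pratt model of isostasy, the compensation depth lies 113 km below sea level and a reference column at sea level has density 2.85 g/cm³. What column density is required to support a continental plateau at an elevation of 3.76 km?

Pratt balance: ρ_ref D = ρ (D + h).
ρ = ρ_ref D/(D + h) = 2.85 × 113 km/(113 km + 3.76 km) = 2.76 g/cm³.

2.76 g/cm³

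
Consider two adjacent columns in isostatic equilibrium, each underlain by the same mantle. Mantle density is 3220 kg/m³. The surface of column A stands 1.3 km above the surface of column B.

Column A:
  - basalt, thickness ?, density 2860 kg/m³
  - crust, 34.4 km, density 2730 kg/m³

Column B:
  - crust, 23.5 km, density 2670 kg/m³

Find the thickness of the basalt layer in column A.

Take the compensation level at the base of the deeper column (depth z_c below the surface of column A) and equate Σ ρ_i t_i down to z_c; mantle fills any gap and the z_c terms cancel.
Column A: x×2860 + 34.4×2730 + (z_c − 34.4 − x)×3220
Column B: 1.3×0 + 23.5×2670 + (z_c − 1.3 − 23.5)×3220
The z_c×3220 term appears on both sides and cancels. Collect the known terms of each column as K = Σ(ρt)_known − 3220 × (depth of known layers): K_A = 93912 − 3220×34.4 = −16856; K_B = 62745 − 3220×(1.3 + 23.5) = −17111.
Balance: K_A − x×(3220 − 2860) = K_B, so x = (K_A − K_B)/(3220 − 2860) = 255/360 = 0.708 km.

0.708 km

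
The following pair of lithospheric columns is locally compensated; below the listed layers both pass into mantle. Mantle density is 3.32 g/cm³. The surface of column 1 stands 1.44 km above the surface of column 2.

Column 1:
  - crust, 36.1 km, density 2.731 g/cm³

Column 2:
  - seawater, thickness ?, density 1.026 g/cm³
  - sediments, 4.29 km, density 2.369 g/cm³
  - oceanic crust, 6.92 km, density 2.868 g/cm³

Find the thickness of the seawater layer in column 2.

Take the compensation level at the base of the deeper column (depth z_c below the surface of column 1) and equate Σ ρ_i t_i down to z_c; mantle fills any gap and the z_c terms cancel.
Column 1: 36.1×2.731 + (z_c − 36.1)×3.32
Column 2: 1.44×0 + x×1.026 + 4.29×2.369 + 6.92×2.868 + (z_c − 1.44 − 11.21 − x)×3.32
The z_c×3.32 term appears on both sides and cancels. Collect the known terms of each column as K = Σ(ρt)_known − 3.32 × (depth of known layers): K_1 = 98.5891 − 3.32×36.1 = −21.2629; K_2 = 30.00957 − 3.32×(1.44 + 11.21) = −11.98843.
Balance: K_1 = K_2 − x×(3.32 − 1.026), so x = (K_2 − K_1)/(3.32 − 1.026) = 9.27447/2.294 = 4.04 km.

4.04 km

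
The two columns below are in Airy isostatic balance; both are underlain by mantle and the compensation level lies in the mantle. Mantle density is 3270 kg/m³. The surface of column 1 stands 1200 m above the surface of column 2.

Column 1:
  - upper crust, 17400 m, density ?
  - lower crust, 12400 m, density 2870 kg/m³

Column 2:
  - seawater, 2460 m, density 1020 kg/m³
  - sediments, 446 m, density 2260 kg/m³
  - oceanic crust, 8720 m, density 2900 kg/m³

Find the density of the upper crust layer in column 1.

Take the compensation level at the base of the deeper column (depth z_c below the surface of column 1) and equate Σ ρ_i t_i down to z_c; mantle fills any gap and the z_c terms cancel.
Column 1: 17400×ρ + 12400×2870 + (z_c − 29800)×3270
Column 2: 1200×0 + 2460×1020 + 446×2260 + 8720×2900 + (z_c − 1200 − 11626)×3270
The z_c×3270 term appears on both sides and cancels. Collect the known terms of each column as K = Σ(ρt)_known − 3270 × (depth of known layers): K_1 = 35588000 − 3270×29800 = −61858000; K_2 = 28805160 − 3270×(1200 + 11626) = −13135860.
Balance: K_1 + 17400×ρ = K_2, so ρ = (K_2 − K_1)/17400 = 48722100/17400 = 2800 kg/m³.

2800 kg/m³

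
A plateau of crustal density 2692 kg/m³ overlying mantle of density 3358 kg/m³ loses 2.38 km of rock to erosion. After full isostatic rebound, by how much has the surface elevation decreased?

0.472 km

Rebound u = e ρ_c/ρ_m = 2.38 km × 2692/3358 = 1.908 km.
Net surface drop = e − u = 2.38 km − 1.908 km = e (ρ_m − ρ_c)/ρ_m = 0.472 km.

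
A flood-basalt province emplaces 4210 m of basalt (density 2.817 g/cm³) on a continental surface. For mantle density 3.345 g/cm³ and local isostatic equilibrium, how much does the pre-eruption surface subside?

Subaerial loading: s = t ρ_load / ρ_m.
s = 4210 m × 2.817/3.345 = 3550 m.

3550 m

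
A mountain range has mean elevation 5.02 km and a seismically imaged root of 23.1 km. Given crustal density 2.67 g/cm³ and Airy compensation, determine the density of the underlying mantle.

3.25 g/cm³

Airy balance: ρ_c h = (ρ_m − ρ_c) r → ρ_m = ρ_c (1 + h/r).
ρ_m = 2.67 × (1 + 5.02 km/23.1 km) = 3.25 g/cm³.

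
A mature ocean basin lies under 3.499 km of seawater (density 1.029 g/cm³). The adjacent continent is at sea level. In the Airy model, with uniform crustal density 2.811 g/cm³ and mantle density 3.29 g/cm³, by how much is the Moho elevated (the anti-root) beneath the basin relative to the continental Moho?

For local isostatic compensation: replacing crust with seawater at the top is compensated by replacing crust with mantle at the base: d (ρ_c − ρ_w) = a (ρ_m − ρ_c).
a = d (ρ_c − ρ_w)/(ρ_m − ρ_c) = 3.499 km × 1.782/0.479 = 13 km.

13 km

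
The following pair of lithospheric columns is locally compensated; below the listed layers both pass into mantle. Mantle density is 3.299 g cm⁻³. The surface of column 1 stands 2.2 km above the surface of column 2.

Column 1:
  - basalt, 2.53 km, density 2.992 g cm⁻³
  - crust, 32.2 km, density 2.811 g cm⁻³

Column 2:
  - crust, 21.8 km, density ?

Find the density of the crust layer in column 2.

Take the compensation level at the base of the deeper column (depth z_c below the surface of column 1) and equate Σ ρ_i t_i down to z_c; mantle fills any gap and the z_c terms cancel.
Column 1: 2.53×2.992 + 32.2×2.811 + (z_c − 34.73)×3.299
Column 2: 2.2×0 + 21.8×ρ + (z_c − 2.2 − 21.8)×3.299
The z_c×3.299 term appears on both sides and cancels. Collect the known terms of each column as K = Σ(ρt)_known − 3.299 × (depth of known layers): K_1 = 98.08396 − 3.299×34.73 = −16.49031; K_2 = 0 − 3.299×(2.2 + 21.8) = −79.176.
Balance: K_1 = K_2 + 21.8×ρ, so ρ = (K_1 − K_2)/21.8 = 62.6857/21.8 = 2.88 g cm⁻³.

2.88 g cm⁻³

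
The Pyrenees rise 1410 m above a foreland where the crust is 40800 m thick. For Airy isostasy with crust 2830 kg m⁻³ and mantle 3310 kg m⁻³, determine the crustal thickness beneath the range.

50500 m

Root depth r = h ρ_c / (ρ_m − ρ_c) = 1410 m × 2830 / 480 = 8313 m.
Total thickness = T + h + r = 40800 m + 1410 m + 8313 m = 50500 m.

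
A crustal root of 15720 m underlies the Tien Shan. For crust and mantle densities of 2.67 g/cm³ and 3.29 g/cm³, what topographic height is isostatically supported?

3650 m

In Airy isostatic equilibrium: ρ_c h = (ρ_m − ρ_c) r.
h = r (ρ_m − ρ_c) / ρ_c = 15720 m × (3.29 − 2.67) / 2.67 = 3650 m.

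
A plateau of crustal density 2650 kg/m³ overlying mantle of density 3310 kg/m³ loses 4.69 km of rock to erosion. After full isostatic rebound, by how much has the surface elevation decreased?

Rebound u = e ρ_c/ρ_m = 4.69 km × 2650/3310 = 3.755 km.
Net surface drop = e − u = 4.69 km − 3.755 km = e (ρ_m − ρ_c)/ρ_m = 0.935 km.

0.935 km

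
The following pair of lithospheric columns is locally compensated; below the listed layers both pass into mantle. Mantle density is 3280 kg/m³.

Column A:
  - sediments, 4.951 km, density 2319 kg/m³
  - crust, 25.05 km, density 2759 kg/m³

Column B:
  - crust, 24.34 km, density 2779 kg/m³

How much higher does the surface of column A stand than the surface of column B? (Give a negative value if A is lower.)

For any compensation level in the mantle, the mantle terms cancel and isostasy reduces to e = (Σt_A − Σt_B) − (Σ(ρt)_A − Σ(ρt)_B) / ρ_m.
Σt_A = 30.001 km; Σt_B = 24.34 km; Σ(ρt)_A = 80594.319; Σ(ρt)_B = 67640.86 (in km·kg/m³).
e = (30.001 − 24.34) − (80594.319 − 67640.86) / 3280 = 1.71 km.

1.71 km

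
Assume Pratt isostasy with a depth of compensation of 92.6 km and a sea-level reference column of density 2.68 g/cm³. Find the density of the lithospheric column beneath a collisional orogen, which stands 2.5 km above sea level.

Pratt balance: ρ_ref D = ρ (D + h).
ρ = ρ_ref D/(D + h) = 2.68 × 92.6 km/(92.6 km + 2.5 km) = 2.61 g/cm³.

2.61 g/cm³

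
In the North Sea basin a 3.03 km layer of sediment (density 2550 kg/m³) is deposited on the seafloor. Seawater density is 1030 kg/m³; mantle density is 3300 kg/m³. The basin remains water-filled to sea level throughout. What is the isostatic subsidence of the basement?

2.03 km

Submarine loading: the sediment displaces seawater, and the subsidence is in turn flooded, so s (ρ_m − ρ_w) = t (ρ_sed − ρ_w).
s = 3.03 km × (2550 − 1030) / (3300 − 1030) = 2.03 km.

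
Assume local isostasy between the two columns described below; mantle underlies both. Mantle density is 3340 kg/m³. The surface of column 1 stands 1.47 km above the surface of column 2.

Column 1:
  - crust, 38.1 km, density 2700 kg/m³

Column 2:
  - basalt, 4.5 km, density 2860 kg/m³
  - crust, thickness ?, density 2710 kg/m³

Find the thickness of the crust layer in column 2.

Take the compensation level at the base of the deeper column (depth z_c below the surface of column 1) and equate Σ ρ_i t_i down to z_c; mantle fills any gap and the z_c terms cancel.
Column 1: 38.1×2700 + (z_c − 38.1)×3340
Column 2: 1.47×0 + 4.5×2860 + x×2710 + (z_c − 1.47 − 4.5 − x)×3340
The z_c×3340 term appears on both sides and cancels. Collect the known terms of each column as K = Σ(ρt)_known − 3340 × (depth of known layers): K_1 = 102870 − 3340×38.1 = −24384; K_2 = 12870 − 3340×(1.47 + 4.5) = −7069.8.
Balance: K_1 = K_2 − x×(3340 − 2710), so x = (K_2 − K_1)/(3340 − 2710) = 17314.2/630 = 27.5 km.

27.5 km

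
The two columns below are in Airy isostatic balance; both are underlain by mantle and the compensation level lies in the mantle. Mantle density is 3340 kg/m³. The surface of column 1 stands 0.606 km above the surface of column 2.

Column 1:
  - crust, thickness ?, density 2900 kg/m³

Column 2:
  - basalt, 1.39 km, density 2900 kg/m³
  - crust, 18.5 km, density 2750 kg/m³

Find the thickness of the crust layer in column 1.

30.8 km

Take the compensation level at the base of the deeper column (depth z_c below the surface of column 1) and equate Σ ρ_i t_i down to z_c; mantle fills any gap and the z_c terms cancel.
Column 1: x×2900 + (z_c − 0 − x)×3340
Column 2: 0.606×0 + 1.39×2900 + 18.5×2750 + (z_c − 0.606 − 19.89)×3340
The z_c×3340 term appears on both sides and cancels. Collect the known terms of each column as K = Σ(ρt)_known − 3340 × (depth of known layers): K_1 = 0 − 3340×0 = 0; K_2 = 54906 − 3340×(0.606 + 19.89) = −13550.64.
Balance: K_1 − x×(3340 − 2900) = K_2, so x = (K_1 − K_2)/(3340 − 2900) = 13550.6/440 = 30.8 km.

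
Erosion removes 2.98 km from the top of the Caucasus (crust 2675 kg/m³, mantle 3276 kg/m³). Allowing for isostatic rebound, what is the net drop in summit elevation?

0.547 km

Rebound u = e ρ_c/ρ_m = 2.98 km × 2675/3276 = 2.433 km.
Net surface drop = e − u = 2.98 km − 2.433 km = e (ρ_m − ρ_c)/ρ_m = 0.547 km.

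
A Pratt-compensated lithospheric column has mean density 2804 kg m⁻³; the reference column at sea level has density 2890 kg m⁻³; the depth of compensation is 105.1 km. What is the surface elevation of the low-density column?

3.22 km

ρ_ref D = ρ (D + h) → h = D (ρ_ref − ρ)/ρ.
h = 105.1 km × (2890 − 2804)/2804 = 3.22 km.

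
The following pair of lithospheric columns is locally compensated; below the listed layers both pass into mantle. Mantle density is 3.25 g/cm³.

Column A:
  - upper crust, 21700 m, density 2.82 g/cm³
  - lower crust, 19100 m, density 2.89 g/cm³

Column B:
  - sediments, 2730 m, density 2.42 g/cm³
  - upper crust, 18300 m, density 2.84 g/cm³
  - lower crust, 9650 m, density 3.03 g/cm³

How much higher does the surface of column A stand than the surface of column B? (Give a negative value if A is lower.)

For any compensation level in the mantle, the mantle terms cancel and isostasy reduces to e = (Σt_A − Σt_B) − (Σ(ρt)_A − Σ(ρt)_B) / ρ_m.
Σt_A = 40800 m; Σt_B = 30680 m; Σ(ρt)_A = 116393; Σ(ρt)_B = 87818.1 (in m·g/cm³).
e = (40800 − 30680) − (116393 − 87818.1) / 3.25 = 1330 m.

1330 m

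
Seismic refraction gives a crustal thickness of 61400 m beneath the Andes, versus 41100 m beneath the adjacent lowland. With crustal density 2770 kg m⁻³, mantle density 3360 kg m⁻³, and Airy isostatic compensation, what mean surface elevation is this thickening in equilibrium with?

Excess crust Δ = 61400 m − 41100 m = 20300 m, split between elevation h and root r with h + r = Δ.
Airy balance ρ_c h = (ρ_m − ρ_c) r gives r = h ρ_c/(ρ_m − ρ_c), so h (1 + ρ_c/(ρ_m − ρ_c)) = Δ, i.e. h = Δ (ρ_m − ρ_c)/ρ_m.
h = 20300 m × 590/3360 = 3560 m.

3560 m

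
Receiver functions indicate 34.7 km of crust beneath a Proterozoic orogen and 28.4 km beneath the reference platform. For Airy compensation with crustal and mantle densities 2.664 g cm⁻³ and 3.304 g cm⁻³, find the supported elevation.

Excess crust Δ = 34.7 km − 28.4 km = 6.3 km, split between elevation h and root r with h + r = Δ.
Airy balance ρ_c h = (ρ_m − ρ_c) r gives r = h ρ_c/(ρ_m − ρ_c), so h (1 + ρ_c/(ρ_m − ρ_c)) = Δ, i.e. h = Δ (ρ_m − ρ_c)/ρ_m.
h = 6.3 km × 0.64/3.304 = 1.22 km.

1.22 km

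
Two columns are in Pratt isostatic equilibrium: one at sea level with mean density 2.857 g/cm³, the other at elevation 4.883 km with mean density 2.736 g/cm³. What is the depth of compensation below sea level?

110 km

ρ_ref D = ρ (D + h) → D (ρ_ref − ρ) = ρ h.
D = ρ h/(ρ_ref − ρ) = 2.736 × 4.883 km/(2.857 − 2.736) = 110 km.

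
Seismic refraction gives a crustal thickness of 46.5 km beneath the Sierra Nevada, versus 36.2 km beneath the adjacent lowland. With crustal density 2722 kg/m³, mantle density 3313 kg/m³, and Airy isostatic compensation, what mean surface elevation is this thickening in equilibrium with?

1.84 km

Excess crust Δ = 46.5 km − 36.2 km = 10.3 km, split between elevation h and root r with h + r = Δ.
Airy balance ρ_c h = (ρ_m − ρ_c) r gives r = h ρ_c/(ρ_m − ρ_c), so h (1 + ρ_c/(ρ_m − ρ_c)) = Δ, i.e. h = Δ (ρ_m − ρ_c)/ρ_m.
h = 10.3 km × 591/3313 = 1.84 km.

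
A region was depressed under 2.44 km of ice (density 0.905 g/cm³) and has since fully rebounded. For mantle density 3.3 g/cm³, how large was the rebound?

Removing the load lets mantle flow back in; uplift u satisfies ρ_ice t = ρ_m u.
u = t ρ_ice/ρ_m = 2.44 km × 0.905/3.3 = 0.669 km.

0.669 km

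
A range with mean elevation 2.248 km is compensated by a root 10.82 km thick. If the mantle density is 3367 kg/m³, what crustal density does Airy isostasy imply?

ρ_c h = (ρ_m − ρ_c) r → ρ_c (h + r) = ρ_m r → ρ_c = ρ_m r / (h + r).
ρ_c = 3367 × 10.82 km / (2.248 km + 10.82 km) = 2790 kg/m³.

2790 kg/m³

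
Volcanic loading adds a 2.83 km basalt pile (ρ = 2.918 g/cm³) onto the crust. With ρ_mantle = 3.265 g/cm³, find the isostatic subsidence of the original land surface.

2.53 km

Subaerial loading: s = t ρ_load / ρ_m.
s = 2.83 km × 2.918/3.265 = 2.53 km.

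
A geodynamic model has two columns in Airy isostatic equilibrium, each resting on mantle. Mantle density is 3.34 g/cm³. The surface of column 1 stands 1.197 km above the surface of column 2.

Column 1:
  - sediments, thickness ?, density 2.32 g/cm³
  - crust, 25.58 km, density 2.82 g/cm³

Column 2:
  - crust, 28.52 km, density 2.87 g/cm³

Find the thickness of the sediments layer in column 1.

Take the compensation level at the base of the deeper column (depth z_c below the surface of column 1) and equate Σ ρ_i t_i down to z_c; mantle fills any gap and the z_c terms cancel.
Column 1: x×2.32 + 25.58×2.82 + (z_c − 25.58 − x)×3.34
Column 2: 1.197×0 + 28.52×2.87 + (z_c − 1.197 − 28.52)×3.34
The z_c×3.34 term appears on both sides and cancels. Collect the known terms of each column as K = Σ(ρt)_known − 3.34 × (depth of known layers): K_1 = 72.1356 − 3.34×25.58 = −13.3016; K_2 = 81.8524 − 3.34×(1.197 + 28.52) = −17.40238.
Balance: K_1 − x×(3.34 − 2.32) = K_2, so x = (K_1 − K_2)/(3.34 − 2.32) = 4.10078/1.02 = 4.02 km.

4.02 km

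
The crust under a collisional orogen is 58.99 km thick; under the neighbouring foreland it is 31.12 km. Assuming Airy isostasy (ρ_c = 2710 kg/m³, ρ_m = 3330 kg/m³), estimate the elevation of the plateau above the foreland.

Excess crust Δ = 58.99 km − 31.12 km = 27.87 km, split between elevation h and root r with h + r = Δ.
Airy balance ρ_c h = (ρ_m − ρ_c) r gives r = h ρ_c/(ρ_m − ρ_c), so h (1 + ρ_c/(ρ_m − ρ_c)) = Δ, i.e. h = Δ (ρ_m − ρ_c)/ρ_m.
h = 27.87 km × 620/3330 = 5.19 km.

5.19 km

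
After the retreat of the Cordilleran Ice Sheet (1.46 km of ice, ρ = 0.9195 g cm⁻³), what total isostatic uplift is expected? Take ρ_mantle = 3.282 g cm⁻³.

0.409 km

Removing the load lets mantle flow back in; uplift u satisfies ρ_ice t = ρ_m u.
u = t ρ_ice/ρ_m = 1.46 km × 0.9195/3.282 = 0.409 km.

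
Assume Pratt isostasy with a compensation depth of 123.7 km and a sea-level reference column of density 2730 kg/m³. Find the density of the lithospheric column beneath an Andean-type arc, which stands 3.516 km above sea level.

2650 kg/m³

Pratt balance: ρ_ref D = ρ (D + h).
ρ = ρ_ref D/(D + h) = 2730 × 123.7 km/(123.7 km + 3.516 km) = 2650 kg/m³.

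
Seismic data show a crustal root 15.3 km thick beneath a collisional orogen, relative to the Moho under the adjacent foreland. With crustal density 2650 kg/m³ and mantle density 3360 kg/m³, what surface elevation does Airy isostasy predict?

4.1 km

For local isostatic compensation: ρ_c h = (ρ_m − ρ_c) r.
h = r (ρ_m − ρ_c) / ρ_c = 15.3 km × (3360 − 2650) / 2650 = 4.1 km.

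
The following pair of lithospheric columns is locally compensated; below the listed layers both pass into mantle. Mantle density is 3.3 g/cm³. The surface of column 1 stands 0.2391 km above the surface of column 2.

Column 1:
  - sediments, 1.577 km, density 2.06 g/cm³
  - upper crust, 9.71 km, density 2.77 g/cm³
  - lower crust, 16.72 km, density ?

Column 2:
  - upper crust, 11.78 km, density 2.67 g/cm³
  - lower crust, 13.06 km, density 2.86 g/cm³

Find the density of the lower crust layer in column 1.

2.89 g/cm³

Take the compensation level at the base of the deeper column (depth z_c below the surface of column 1) and equate Σ ρ_i t_i down to z_c; mantle fills any gap and the z_c terms cancel.
Column 1: 1.577×2.06 + 9.71×2.77 + 16.72×ρ + (z_c − 28.007)×3.3
Column 2: 0.2391×0 + 11.78×2.67 + 13.06×2.86 + (z_c − 0.2391 − 24.84)×3.3
The z_c×3.3 term appears on both sides and cancels. Collect the known terms of each column as K = Σ(ρt)_known − 3.3 × (depth of known layers): K_1 = 30.14532 − 3.3×28.007 = −62.27778; K_2 = 68.8042 − 3.3×(0.2391 + 24.84) = −13.95683.
Balance: K_1 + 16.72×ρ = K_2, so ρ = (K_2 − K_1)/16.72 = 48.3209/16.72 = 2.89 g/cm³.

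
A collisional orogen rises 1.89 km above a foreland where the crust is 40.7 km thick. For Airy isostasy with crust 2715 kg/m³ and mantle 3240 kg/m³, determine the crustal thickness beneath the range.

Root depth r = h ρ_c / (ρ_m − ρ_c) = 1.89 km × 2715 / 525 = 9.774 km.
Total thickness = T + h + r = 40.7 km + 1.89 km + 9.774 km = 52.4 km.

52.4 km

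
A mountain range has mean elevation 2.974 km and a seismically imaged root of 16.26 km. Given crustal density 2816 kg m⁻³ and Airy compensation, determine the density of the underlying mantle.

3330 kg m⁻³

Airy balance: ρ_c h = (ρ_m − ρ_c) r → ρ_m = ρ_c (1 + h/r).
ρ_m = 2816 × (1 + 2.974 km/16.26 km) = 3330 kg m⁻³.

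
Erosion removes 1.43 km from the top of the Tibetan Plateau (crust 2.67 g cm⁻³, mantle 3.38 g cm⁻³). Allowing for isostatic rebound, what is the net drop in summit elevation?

0.3 km

Rebound u = e ρ_c/ρ_m = 1.43 km × 2.67/3.38 = 1.13 km.
Net surface drop = e − u = 1.43 km − 1.13 km = e (ρ_m − ρ_c)/ρ_m = 0.3 km.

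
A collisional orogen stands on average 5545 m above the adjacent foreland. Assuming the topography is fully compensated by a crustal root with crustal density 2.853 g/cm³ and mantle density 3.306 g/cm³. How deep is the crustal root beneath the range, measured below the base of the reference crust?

In Airy isostatic equilibrium: the weight of the topography is balanced by the buoyancy of the root, ρ_c h = (ρ_m − ρ_c) r.
r = h · ρ_c / (ρ_m − ρ_c) = 5545 m × 2.853 / (3.306 − 2.853) = 34900 m.

34900 m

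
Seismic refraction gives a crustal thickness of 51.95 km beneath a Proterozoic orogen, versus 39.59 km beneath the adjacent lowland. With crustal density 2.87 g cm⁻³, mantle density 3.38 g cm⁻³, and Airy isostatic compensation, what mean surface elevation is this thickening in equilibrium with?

1.86 km

Excess crust Δ = 51.95 km − 39.59 km = 12.36 km, split between elevation h and root r with h + r = Δ.
Airy balance ρ_c h = (ρ_m − ρ_c) r gives r = h ρ_c/(ρ_m − ρ_c), so h (1 + ρ_c/(ρ_m − ρ_c)) = Δ, i.e. h = Δ (ρ_m − ρ_c)/ρ_m.
h = 12.36 km × 0.51/3.38 = 1.86 km.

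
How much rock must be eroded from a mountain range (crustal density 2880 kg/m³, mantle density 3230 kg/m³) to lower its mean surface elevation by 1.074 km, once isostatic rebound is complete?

9.91 km

Net drop Δ = e − u = e − e ρ_c/ρ_m = e (ρ_m − ρ_c)/ρ_m.
e = Δ ρ_m/(ρ_m − ρ_c) = 1.074 km × 3230/350 = 9.91 km.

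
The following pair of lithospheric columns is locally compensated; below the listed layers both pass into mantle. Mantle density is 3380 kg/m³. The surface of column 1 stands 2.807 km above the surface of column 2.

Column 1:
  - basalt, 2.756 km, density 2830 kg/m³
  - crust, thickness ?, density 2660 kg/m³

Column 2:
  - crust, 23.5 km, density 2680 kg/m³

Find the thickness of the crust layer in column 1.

Take the compensation level at the base of the deeper column (depth z_c below the surface of column 1) and equate Σ ρ_i t_i down to z_c; mantle fills any gap and the z_c terms cancel.
Column 1: 2.756×2830 + x×2660 + (z_c − 2.756 − x)×3380
Column 2: 2.807×0 + 23.5×2680 + (z_c − 2.807 − 23.5)×3380
The z_c×3380 term appears on both sides and cancels. Collect the known terms of each column as K = Σ(ρt)_known − 3380 × (depth of known layers): K_1 = 7799.48 − 3380×2.756 = −1515.8; K_2 = 62980 − 3380×(2.807 + 23.5) = −25937.66.
Balance: K_1 − x×(3380 − 2660) = K_2, so x = (K_1 − K_2)/(3380 − 2660) = 24421.9/720 = 33.9 km.

33.9 km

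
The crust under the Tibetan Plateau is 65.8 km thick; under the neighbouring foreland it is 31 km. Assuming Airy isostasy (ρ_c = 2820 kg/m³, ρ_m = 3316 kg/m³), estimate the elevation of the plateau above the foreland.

5.21 km

Excess crust Δ = 65.8 km − 31 km = 34.8 km, split between elevation h and root r with h + r = Δ.
Airy balance ρ_c h = (ρ_m − ρ_c) r gives r = h ρ_c/(ρ_m − ρ_c), so h (1 + ρ_c/(ρ_m − ρ_c)) = Δ, i.e. h = Δ (ρ_m − ρ_c)/ρ_m.
h = 34.8 km × 496/3316 = 5.21 km.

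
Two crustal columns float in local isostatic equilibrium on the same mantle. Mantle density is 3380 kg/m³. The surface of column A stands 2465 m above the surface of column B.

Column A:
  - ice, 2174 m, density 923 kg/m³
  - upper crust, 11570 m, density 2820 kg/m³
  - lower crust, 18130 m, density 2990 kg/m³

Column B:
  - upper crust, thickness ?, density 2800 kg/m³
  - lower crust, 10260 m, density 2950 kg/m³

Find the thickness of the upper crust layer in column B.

Take the compensation level at the base of the deeper column (depth z_c below the surface of column A) and equate Σ ρ_i t_i down to z_c; mantle fills any gap and the z_c terms cancel.
Column A: 2174×923 + 11570×2820 + 18130×2990 + (z_c − 31874)×3380
Column B: 2465×0 + x×2800 + 10260×2950 + (z_c − 2465 − 10260 − x)×3380
The z_c×3380 term appears on both sides and cancels. Collect the known terms of each column as K = Σ(ρt)_known − 3380 × (depth of known layers): K_A = 88842702 − 3380×31874 = −18891418; K_B = 30267000 − 3380×(2465 + 10260) = −12743500.
Balance: K_A = K_B − x×(3380 − 2800), so x = (K_B − K_A)/(3380 − 2800) = 6147920/580 = 10600 m.

10600 m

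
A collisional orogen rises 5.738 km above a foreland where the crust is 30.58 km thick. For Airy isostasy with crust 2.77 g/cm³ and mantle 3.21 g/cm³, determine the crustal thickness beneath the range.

Root depth r = h ρ_c / (ρ_m − ρ_c) = 5.738 km × 2.77 / 0.44 = 36.12 km.
Total thickness = T + h + r = 30.58 km + 5.738 km + 36.12 km = 72.4 km.

72.4 km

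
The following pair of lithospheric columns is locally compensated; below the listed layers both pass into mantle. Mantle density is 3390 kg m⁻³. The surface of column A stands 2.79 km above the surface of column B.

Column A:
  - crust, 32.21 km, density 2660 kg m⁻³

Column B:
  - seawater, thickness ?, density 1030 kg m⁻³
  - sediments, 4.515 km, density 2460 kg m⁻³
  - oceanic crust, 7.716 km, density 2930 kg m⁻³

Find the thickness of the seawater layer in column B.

2.67 km

Take the compensation level at the base of the deeper column (depth z_c below the surface of column A) and equate Σ ρ_i t_i down to z_c; mantle fills any gap and the z_c terms cancel.
Column A: 32.21×2660 + (z_c − 32.21)×3390
Column B: 2.79×0 + x×1030 + 4.515×2460 + 7.716×2930 + (z_c − 2.79 − 12.231 − x)×3390
The z_c×3390 term appears on both sides and cancels. Collect the known terms of each column as K = Σ(ρt)_known − 3390 × (depth of known layers): K_A = 85678.6 − 3390×32.21 = −23513.3; K_B = 33714.78 − 3390×(2.79 + 12.231) = −17206.41.
Balance: K_A = K_B − x×(3390 − 1030), so x = (K_B − K_A)/(3390 − 1030) = 6306.89/2360 = 2.67 km.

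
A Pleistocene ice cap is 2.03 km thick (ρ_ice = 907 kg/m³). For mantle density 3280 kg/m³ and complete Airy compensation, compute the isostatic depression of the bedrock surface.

In Airy isostatic equilibrium: the ice load ρ_ice t is balanced by mantle displaced below, ρ_m s.
s = t ρ_ice / ρ_m = 2.03 km × 907/3280 = 0.561 km.

0.561 km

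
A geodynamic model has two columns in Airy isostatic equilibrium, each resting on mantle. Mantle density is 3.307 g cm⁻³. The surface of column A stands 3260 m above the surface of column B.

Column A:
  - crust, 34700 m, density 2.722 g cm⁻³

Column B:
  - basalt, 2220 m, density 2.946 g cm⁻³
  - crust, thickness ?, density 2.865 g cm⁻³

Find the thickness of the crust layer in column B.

Take the compensation level at the base of the deeper column (depth z_c below the surface of column A) and equate Σ ρ_i t_i down to z_c; mantle fills any gap and the z_c terms cancel.
Column A: 34700×2.722 + (z_c − 34700)×3.307
Column B: 3260×0 + 2220×2.946 + x×2.865 + (z_c − 3260 − 2220 − x)×3.307
The z_c×3.307 term appears on both sides and cancels. Collect the known terms of each column as K = Σ(ρt)_known − 3.307 × (depth of known layers): K_A = 94453.4 − 3.307×34700 = −20299.5; K_B = 6540.12 − 3.307×(3260 + 2220) = −11582.24.
Balance: K_A = K_B − x×(3.307 − 2.865), so x = (K_B − K_A)/(3.307 − 2.865) = 8717.26/0.442 = 19700 m.

19700 m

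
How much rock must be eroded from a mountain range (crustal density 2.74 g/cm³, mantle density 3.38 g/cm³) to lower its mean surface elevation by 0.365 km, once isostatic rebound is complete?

1.93 km

Net drop Δ = e − u = e − e ρ_c/ρ_m = e (ρ_m − ρ_c)/ρ_m.
e = Δ ρ_m/(ρ_m − ρ_c) = 0.365 km × 3.38/0.64 = 1.93 km.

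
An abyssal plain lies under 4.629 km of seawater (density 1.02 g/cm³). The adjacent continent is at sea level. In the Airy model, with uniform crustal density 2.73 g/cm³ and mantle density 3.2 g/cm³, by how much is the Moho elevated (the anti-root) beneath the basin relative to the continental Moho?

16.8 km

In Airy isostatic equilibrium: replacing crust with seawater at the top is compensated by replacing crust with mantle at the base: d (ρ_c − ρ_w) = a (ρ_m − ρ_c).
a = d (ρ_c − ρ_w)/(ρ_m − ρ_c) = 4.629 km × 1.71/0.47 = 16.8 km.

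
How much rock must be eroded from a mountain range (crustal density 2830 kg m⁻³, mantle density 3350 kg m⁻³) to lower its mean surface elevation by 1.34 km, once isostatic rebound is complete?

8.63 km

Net drop Δ = e − u = e − e ρ_c/ρ_m = e (ρ_m − ρ_c)/ρ_m.
e = Δ ρ_m/(ρ_m − ρ_c) = 1.34 km × 3350/520 = 8.63 km.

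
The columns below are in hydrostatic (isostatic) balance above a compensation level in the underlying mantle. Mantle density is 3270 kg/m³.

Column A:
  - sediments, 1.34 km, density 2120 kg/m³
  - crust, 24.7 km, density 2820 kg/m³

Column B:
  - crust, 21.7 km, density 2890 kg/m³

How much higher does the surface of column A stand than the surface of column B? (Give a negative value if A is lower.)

1.35 km

For any compensation level in the mantle, the mantle terms cancel and isostasy reduces to e = (Σt_A − Σt_B) − (Σ(ρt)_A − Σ(ρt)_B) / ρ_m.
Σt_A = 26.04 km; Σt_B = 21.7 km; Σ(ρt)_A = 72494.8; Σ(ρt)_B = 62713 (in km·kg/m³).
e = (26.04 − 21.7) − (72494.8 − 62713) / 3270 = 1.35 km.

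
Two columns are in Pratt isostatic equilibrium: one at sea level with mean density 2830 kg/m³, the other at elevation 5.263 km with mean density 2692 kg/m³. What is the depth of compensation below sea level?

ρ_ref D = ρ (D + h) → D (ρ_ref − ρ) = ρ h.
D = ρ h/(ρ_ref − ρ) = 2692 × 5.263 km/(2830 − 2692) = 103 km.

103 km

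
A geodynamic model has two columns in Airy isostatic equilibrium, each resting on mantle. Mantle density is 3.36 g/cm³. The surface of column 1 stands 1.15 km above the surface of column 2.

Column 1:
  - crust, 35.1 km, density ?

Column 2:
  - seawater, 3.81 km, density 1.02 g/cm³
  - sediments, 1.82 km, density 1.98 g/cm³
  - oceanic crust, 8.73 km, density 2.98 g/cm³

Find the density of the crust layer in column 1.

Take the compensation level at the base of the deeper column (depth z_c below the surface of column 1) and equate Σ ρ_i t_i down to z_c; mantle fills any gap and the z_c terms cancel.
Column 1: 35.1×ρ + (z_c − 35.1)×3.36
Column 2: 1.15×0 + 3.81×1.02 + 1.82×1.98 + 8.73×2.98 + (z_c − 1.15 − 14.36)×3.36
The z_c×3.36 term appears on both sides and cancels. Collect the known terms of each column as K = Σ(ρt)_known − 3.36 × (depth of known layers): K_1 = 0 − 3.36×35.1 = −117.936; K_2 = 33.5052 − 3.36×(1.15 + 14.36) = −18.6084.
Balance: K_1 + 35.1×ρ = K_2, so ρ = (K_2 − K_1)/35.1 = 99.3276/35.1 = 2.83 g/cm³.

2.83 g/cm³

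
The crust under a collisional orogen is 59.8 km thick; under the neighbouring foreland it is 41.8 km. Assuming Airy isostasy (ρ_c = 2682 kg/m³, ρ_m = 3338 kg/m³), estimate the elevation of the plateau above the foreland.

3.54 km

Excess crust Δ = 59.8 km − 41.8 km = 18 km, split between elevation h and root r with h + r = Δ.
Airy balance ρ_c h = (ρ_m − ρ_c) r gives r = h ρ_c/(ρ_m − ρ_c), so h (1 + ρ_c/(ρ_m − ρ_c)) = Δ, i.e. h = Δ (ρ_m − ρ_c)/ρ_m.
h = 18 km × 656/3338 = 3.54 km.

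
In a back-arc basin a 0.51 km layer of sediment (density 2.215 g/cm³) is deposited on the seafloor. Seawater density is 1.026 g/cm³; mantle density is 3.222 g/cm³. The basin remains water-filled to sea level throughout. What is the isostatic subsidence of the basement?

Submarine loading: the sediment displaces seawater, and the subsidence is in turn flooded, so s (ρ_m − ρ_w) = t (ρ_sed − ρ_w).
s = 0.51 km × (2.215 − 1.026) / (3.222 − 1.026) = 0.276 km.

0.276 km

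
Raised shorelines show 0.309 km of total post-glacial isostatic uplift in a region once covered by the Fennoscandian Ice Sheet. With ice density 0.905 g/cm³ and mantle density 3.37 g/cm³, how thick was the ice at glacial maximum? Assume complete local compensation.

1.15 km

u = t ρ_ice/ρ_m → t = u ρ_m/ρ_ice = 0.309 km × 3.37/0.905 = 1.15 km.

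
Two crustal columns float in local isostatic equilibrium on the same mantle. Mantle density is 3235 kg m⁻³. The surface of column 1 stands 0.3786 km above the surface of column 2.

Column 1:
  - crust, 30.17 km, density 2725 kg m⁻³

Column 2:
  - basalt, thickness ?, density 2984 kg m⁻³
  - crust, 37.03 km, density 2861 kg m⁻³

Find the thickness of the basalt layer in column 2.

Take the compensation level at the base of the deeper column (depth z_c below the surface of column 1) and equate Σ ρ_i t_i down to z_c; mantle fills any gap and the z_c terms cancel.
Column 1: 30.17×2725 + (z_c − 30.17)×3235
Column 2: 0.3786×0 + x×2984 + 37.03×2861 + (z_c − 0.3786 − 37.03 − x)×3235
The z_c×3235 term appears on both sides and cancels. Collect the known terms of each column as K = Σ(ρt)_known − 3235 × (depth of known layers): K_1 = 82213.25 − 3235×30.17 = −15386.7; K_2 = 105942.83 − 3235×(0.3786 + 37.03) = −15073.991.
Balance: K_1 = K_2 − x×(3235 − 2984), so x = (K_2 − K_1)/(3235 − 2984) = 312.709/251 = 1.25 km.

1.25 km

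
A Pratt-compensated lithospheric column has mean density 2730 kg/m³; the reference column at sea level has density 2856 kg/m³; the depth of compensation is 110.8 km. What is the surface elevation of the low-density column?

5.11 km

ρ_ref D = ρ (D + h) → h = D (ρ_ref − ρ)/ρ.
h = 110.8 km × (2856 − 2730)/2730 = 5.11 km.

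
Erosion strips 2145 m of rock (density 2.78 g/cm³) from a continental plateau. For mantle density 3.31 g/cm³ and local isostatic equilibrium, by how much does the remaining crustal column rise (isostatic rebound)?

Unloading: uplift u = e ρ_c/ρ_m = 2145 m × 2.78/3.31 = 1800 m.

1800 m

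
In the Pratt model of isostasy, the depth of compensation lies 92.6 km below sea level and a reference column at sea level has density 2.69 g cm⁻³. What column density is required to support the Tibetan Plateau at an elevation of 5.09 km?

2.55 g cm⁻³

Pratt balance: ρ_ref D = ρ (D + h).
ρ = ρ_ref D/(D + h) = 2.69 × 92.6 km/(92.6 km + 5.09 km) = 2.55 g cm⁻³.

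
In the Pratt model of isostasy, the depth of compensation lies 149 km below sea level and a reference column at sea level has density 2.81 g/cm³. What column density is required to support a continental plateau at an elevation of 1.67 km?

2.78 g/cm³

Pratt balance: ρ_ref D = ρ (D + h).
ρ = ρ_ref D/(D + h) = 2.81 × 149 km/(149 km + 1.67 km) = 2.78 g/cm³.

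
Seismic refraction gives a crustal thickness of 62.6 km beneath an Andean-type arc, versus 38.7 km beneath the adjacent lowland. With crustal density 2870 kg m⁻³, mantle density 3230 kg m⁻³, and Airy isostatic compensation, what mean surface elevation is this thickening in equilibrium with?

2.66 km

Excess crust Δ = 62.6 km − 38.7 km = 23.9 km, split between elevation h and root r with h + r = Δ.
Airy balance ρ_c h = (ρ_m − ρ_c) r gives r = h ρ_c/(ρ_m − ρ_c), so h (1 + ρ_c/(ρ_m − ρ_c)) = Δ, i.e. h = Δ (ρ_m − ρ_c)/ρ_m.
h = 23.9 km × 360/3230 = 2.66 km.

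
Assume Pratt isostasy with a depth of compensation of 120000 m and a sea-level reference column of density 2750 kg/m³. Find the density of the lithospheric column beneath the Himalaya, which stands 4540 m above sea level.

Pratt balance: ρ_ref D = ρ (D + h).
ρ = ρ_ref D/(D + h) = 2750 × 120000 m/(120000 m + 4540 m) = 2650 kg/m³.

2650 kg/m³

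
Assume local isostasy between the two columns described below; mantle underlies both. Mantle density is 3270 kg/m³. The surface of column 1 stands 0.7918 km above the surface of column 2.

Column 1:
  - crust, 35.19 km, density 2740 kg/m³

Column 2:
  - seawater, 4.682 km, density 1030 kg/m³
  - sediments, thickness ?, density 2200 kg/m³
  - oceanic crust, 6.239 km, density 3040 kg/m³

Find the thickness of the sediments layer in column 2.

3.87 km

Take the compensation level at the base of the deeper column (depth z_c below the surface of column 1) and equate Σ ρ_i t_i down to z_c; mantle fills any gap and the z_c terms cancel.
Column 1: 35.19×2740 + (z_c − 35.19)×3270
Column 2: 0.7918×0 + 4.682×1030 + x×2200 + 6.239×3040 + (z_c − 0.7918 − 10.921 − x)×3270
The z_c×3270 term appears on both sides and cancels. Collect the known terms of each column as K = Σ(ρt)_known − 3270 × (depth of known layers): K_1 = 96420.6 − 3270×35.19 = −18650.7; K_2 = 23789.02 − 3270×(0.7918 + 10.921) = −14511.836.
Balance: K_1 = K_2 − x×(3270 − 2200), so x = (K_2 − K_1)/(3270 − 2200) = 4138.86/1070 = 3.87 km.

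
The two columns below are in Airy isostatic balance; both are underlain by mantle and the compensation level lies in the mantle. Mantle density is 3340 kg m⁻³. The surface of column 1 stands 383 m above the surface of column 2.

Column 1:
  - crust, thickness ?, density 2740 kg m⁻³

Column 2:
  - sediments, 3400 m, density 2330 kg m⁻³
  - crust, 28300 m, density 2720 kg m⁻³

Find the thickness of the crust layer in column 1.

37100 m

Take the compensation level at the base of the deeper column (depth z_c below the surface of column 1) and equate Σ ρ_i t_i down to z_c; mantle fills any gap and the z_c terms cancel.
Column 1: x×2740 + (z_c − 0 − x)×3340
Column 2: 383×0 + 3400×2330 + 28300×2720 + (z_c − 383 − 31700)×3340
The z_c×3340 term appears on both sides and cancels. Collect the known terms of each column as K = Σ(ρt)_known − 3340 × (depth of known layers): K_1 = 0 − 3340×0 = 0; K_2 = 84898000 − 3340×(383 + 31700) = −22259220.
Balance: K_1 − x×(3340 − 2740) = K_2, so x = (K_1 − K_2)/(3340 − 2740) = 22259200/600 = 37100 m.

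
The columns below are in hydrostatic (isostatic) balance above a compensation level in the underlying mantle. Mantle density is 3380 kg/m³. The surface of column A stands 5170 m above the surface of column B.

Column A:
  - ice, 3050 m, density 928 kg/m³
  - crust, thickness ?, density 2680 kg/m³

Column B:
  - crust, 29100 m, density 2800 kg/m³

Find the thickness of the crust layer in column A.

38400 m

Take the compensation level at the base of the deeper column (depth z_c below the surface of column A) and equate Σ ρ_i t_i down to z_c; mantle fills any gap and the z_c terms cancel.
Column A: 3050×928 + x×2680 + (z_c − 3050 − x)×3380
Column B: 5170×0 + 29100×2800 + (z_c − 5170 − 29100)×3380
The z_c×3380 term appears on both sides and cancels. Collect the known terms of each column as K = Σ(ρt)_known − 3380 × (depth of known layers): K_A = 2830400 − 3380×3050 = −7478600; K_B = 81480000 − 3380×(5170 + 29100) = −34352600.
Balance: K_A − x×(3380 − 2680) = K_B, so x = (K_A − K_B)/(3380 − 2680) = 26874000/700 = 38400 m.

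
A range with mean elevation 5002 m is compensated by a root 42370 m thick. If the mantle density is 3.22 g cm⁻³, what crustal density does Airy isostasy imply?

2.88 g cm⁻³

ρ_c h = (ρ_m − ρ_c) r → ρ_c (h + r) = ρ_m r → ρ_c = ρ_m r / (h + r).
ρ_c = 3.22 × 42370 m / (5002 m + 42370 m) = 2.88 g cm⁻³.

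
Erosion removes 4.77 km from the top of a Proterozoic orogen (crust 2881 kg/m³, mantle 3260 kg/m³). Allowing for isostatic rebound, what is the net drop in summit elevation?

0.555 km

Rebound u = e ρ_c/ρ_m = 4.77 km × 2881/3260 = 4.215 km.
Net surface drop = e − u = 4.77 km − 4.215 km = e (ρ_m − ρ_c)/ρ_m = 0.555 km.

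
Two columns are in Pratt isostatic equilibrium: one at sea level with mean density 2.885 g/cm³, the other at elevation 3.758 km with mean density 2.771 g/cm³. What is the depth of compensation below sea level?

ρ_ref D = ρ (D + h) → D (ρ_ref − ρ) = ρ h.
D = ρ h/(ρ_ref − ρ) = 2.771 × 3.758 km/(2.885 − 2.771) = 91.3 km.

91.3 km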